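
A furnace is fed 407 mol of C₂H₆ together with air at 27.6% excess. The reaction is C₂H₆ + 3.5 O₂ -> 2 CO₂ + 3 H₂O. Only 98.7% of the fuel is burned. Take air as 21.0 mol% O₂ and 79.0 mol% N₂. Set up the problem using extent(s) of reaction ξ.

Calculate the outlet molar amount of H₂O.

1210 mol

Stoichiometric O₂ = 3.5 × 407 = 1424 mol; O₂ fed = 1424 × 1.276 = 1818 mol.
N₂ fed = 1818 × 79/21 = 6838 mol.
Fuel reacted = 0.987 × 407 → ξ = 401.7 mol.
Outlet (n = n₀ + ν ξ):
  C₂H₆: 407 − 1(401.7) = 5.291
  O₂: 1818 − 3.5(401.7) = 411.7
  N₂: 6838 (inert)
  CO₂: 0 + 2(401.7) = 803.4
  H₂O: 0 + 3(401.7) = 1205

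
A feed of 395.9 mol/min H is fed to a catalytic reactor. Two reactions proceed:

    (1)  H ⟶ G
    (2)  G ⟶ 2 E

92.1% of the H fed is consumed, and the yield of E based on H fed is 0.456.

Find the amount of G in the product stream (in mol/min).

274 mol/min

Conversion of H: H consumed = 1ξ₁ = 0.921 × 395.9 → ξ₁ = 364.6 mol/min.
Yield of E: 2ξ₂ / 395.9 = 0.456 → ξ₂ = 90.27 mol/min.
Outlet amounts (n = n₀ + Σ ν·ξ):
  H: 395.9 − 1(364.6) = 31.28
  G: 0 + 1(364.6) − 1(90.27) = 274.4
  E: 0 + 2(90.27) = 180.5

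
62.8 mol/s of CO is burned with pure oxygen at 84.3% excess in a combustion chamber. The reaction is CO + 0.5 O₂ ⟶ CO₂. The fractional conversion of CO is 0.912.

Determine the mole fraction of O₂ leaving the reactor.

0.318

Stoichiometric O₂ = 0.5 × 62.8 = 31.4 mol/s; O₂ fed = 31.4 × 1.843 = 57.87 mol/s.
Fuel reacted = 0.912 × 62.8 → ξ = 57.27 mol/s.
Outlet (n = n₀ + ν ξ):
  CO: 62.8 − 1(57.27) = 5.526
  O₂: 57.87 − 0.5(57.27) = 29.23
  CO₂: 0 + 1(57.27) = 57.27
Total out = 92.03 mol/s; y_O₂ = 29.23 / 92.03 = 0.3176.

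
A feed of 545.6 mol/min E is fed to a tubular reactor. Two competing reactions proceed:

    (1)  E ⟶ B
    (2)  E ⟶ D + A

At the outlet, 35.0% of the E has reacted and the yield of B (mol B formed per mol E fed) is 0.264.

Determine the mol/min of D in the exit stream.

Yield of B: 1ξ₁ / 545.6 = 0.264 → ξ₁ = 144 mol/min.
Conversion of E: 1ξ₁ + 1ξ₂ = 0.35 × 545.6 = 191 → ξ₂ = 46.92 mol/min.
Outlet amounts (n = n₀ + Σ ν·ξ):
  E: 545.6 − 1(144) − 1(46.92) = 354.6
  B: 0 + 1(144) = 144
  D: 0 + 1(46.92) = 46.92
  A: 0 + 1(46.92) = 46.92

46.9 mol/min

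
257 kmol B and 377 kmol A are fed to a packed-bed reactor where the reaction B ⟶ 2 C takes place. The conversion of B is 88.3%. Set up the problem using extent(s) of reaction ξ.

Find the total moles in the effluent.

B reacted = 0.883 × 257 = 226.9 kmol; ν_B = −1, so ξ = 226.9/1 = 226.9 kmol.
Outlet amounts (n = n₀ + ν ξ):
  B: 257 − 1(226.9) = 30.07
  C: 0 + 2(226.9) = 453.9
  A: 377 (inert)
Total out = 30.07 + 453.9 + 377 = 860.9 kmol.

861 kmol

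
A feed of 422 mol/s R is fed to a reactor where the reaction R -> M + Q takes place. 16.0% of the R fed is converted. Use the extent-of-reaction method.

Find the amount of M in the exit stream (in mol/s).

R reacted = 0.16 × 422 = 67.52 mol/s; ν_R = −1, so ξ = 67.52/1 = 67.52 mol/s.
Outlet amounts (n = n₀ + ν ξ):
  R: 422 − 1(67.52) = 354.5
  M: 0 + 1(67.52) = 67.52
  Q: 0 + 1(67.52) = 67.52

67.5 mol/s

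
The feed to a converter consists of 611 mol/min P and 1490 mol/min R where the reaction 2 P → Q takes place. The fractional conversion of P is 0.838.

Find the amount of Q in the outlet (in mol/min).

256 mol/min

P reacted = 0.838 × 611 = 512 mol/min; ν_P = −2, so ξ = 512/2 = 256 mol/min.
Outlet amounts (n = n₀ + ν ξ):
  P: 611 − 2(256) = 98.98
  Q: 0 + 1(256) = 256
  R: 1490 (inert)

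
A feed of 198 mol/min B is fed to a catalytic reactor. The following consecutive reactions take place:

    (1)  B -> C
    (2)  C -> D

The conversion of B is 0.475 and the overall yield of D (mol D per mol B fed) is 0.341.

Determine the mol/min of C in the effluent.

26.5 mol/min

Conversion of B: B consumed = 1ξ₁ = 0.475 × 198 → ξ₁ = 94.05 mol/min.
Yield of D: 1ξ₂ / 198 = 0.341 → ξ₂ = 67.52 mol/min.
Outlet amounts (n = n₀ + Σ ν·ξ):
  B: 198 − 1(94.05) = 104
  C: 0 + 1(94.05) − 1(67.52) = 26.53
  D: 0 + 1(67.52) = 67.52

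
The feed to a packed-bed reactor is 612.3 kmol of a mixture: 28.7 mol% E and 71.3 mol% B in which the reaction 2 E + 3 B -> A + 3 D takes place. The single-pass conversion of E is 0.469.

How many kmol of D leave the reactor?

E reacted = 0.469 × 175.7 = 82.42 kmol; ν_E = −2, so ξ = 82.42/2 = 41.21 kmol.
Outlet amounts (n = n₀ + ν ξ):
  E: 175.7 − 2(41.21) = 93.31
  B: 436.6 − 3(41.21) = 312.9
  A: 0 + 1(41.21) = 41.21
  D: 0 + 3(41.21) = 123.6

124 kmol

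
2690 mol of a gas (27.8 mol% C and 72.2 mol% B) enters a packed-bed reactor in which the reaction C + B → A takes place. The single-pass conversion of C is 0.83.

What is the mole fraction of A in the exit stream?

C reacted = 0.83 × 747.8 = 620.7 mol; ν_C = −1, so ξ = 620.7/1 = 620.7 mol.
Outlet amounts (n = n₀ + ν ξ):
  C: 747.8 − 1(620.7) = 127.1
  B: 1942 − 1(620.7) = 1321
  A: 0 + 1(620.7) = 620.7
Total out = 2069 mol; y_A = 620.7 / 2069 = 0.3.

0.3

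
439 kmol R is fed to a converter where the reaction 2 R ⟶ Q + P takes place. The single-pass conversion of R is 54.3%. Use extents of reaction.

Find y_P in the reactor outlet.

R reacted = 0.543 × 439 = 238.4 kmol; ν_R = −2, so ξ = 238.4/2 = 119.2 kmol.
Outlet amounts (n = n₀ + ν ξ):
  R: 439 − 2(119.2) = 200.6
  Q: 0 + 1(119.2) = 119.2
  P: 0 + 1(119.2) = 119.2
Total out = 439 kmol; y_P = 119.2 / 439 = 0.2715.

0.272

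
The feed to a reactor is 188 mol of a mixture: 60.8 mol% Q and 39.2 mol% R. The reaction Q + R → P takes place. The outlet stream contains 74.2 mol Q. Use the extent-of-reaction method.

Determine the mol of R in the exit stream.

For Q: n = n₀ − 1ξ → 74.2 = 114.3 − 1ξ, giving ξ = 40.1 mol.
Outlet amounts (n = n₀ + ν ξ):
  Q: 114.3 − 1(40.1) = 74.2
  R: 73.7 − 1(40.1) = 33.59
  P: 0 + 1(40.1) = 40.1

33.6 mol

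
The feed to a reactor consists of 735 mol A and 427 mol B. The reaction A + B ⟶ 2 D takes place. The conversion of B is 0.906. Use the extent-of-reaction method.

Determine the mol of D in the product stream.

B reacted = 0.906 × 427 = 386.9 mol; ν_B = −1, so ξ = 386.9/1 = 386.9 mol.
Outlet amounts (n = n₀ + ν ξ):
  A: 735 − 1(386.9) = 348.1
  B: 427 − 1(386.9) = 40.14
  D: 0 + 2(386.9) = 773.7

774 mol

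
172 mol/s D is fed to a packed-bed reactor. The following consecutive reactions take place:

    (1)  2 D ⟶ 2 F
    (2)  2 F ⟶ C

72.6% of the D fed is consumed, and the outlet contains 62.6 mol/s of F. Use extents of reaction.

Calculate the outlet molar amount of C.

31.1 mol/s

Conversion of D: D consumed = 2ξ₁ = 0.726 × 172 → ξ₁ = 62.44 mol/s.
F balance: n_F = 0 + 2ξ₁ − 2ξ₂ = 62.6 → ξ₂ = (2·62.44 − 62.6)/2 = 31.14 mol/s.
Outlet amounts (n = n₀ + Σ ν·ξ):
  D: 172 − 2(62.44) = 47.13
  F: 0 + 2(62.44) − 2(31.14) = 62.6
  C: 0 + 1(31.14) = 31.14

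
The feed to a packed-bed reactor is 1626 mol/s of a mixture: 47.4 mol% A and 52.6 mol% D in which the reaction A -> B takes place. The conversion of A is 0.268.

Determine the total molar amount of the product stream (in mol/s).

1630 mol/s

A reacted = 0.268 × 770.7 = 206.6 mol/s; ν_A = −1, so ξ = 206.6/1 = 206.6 mol/s.
Outlet amounts (n = n₀ + ν ξ):
  A: 770.7 − 1(206.6) = 564.2
  B: 0 + 1(206.6) = 206.6
  D: 855.3 (inert)
Total out = 564.2 + 206.6 + 855.3 = 1626 mol/s.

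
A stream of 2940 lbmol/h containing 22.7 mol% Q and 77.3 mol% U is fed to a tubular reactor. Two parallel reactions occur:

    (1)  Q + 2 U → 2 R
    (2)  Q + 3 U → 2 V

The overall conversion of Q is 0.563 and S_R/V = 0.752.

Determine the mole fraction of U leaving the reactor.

Conversion of Q: Q consumed = 0.563 × 667.4 = 375.7 lbmol/h = 1ξ₁ + 1ξ₂.
Selectivity: 2ξ₁ / (2ξ₂) = 0.752 → ξ₁ = 0.752 ξ₂.
Substitute: (1·0.752 + 1) ξ₂ = 375.7 → ξ₂ = 214.5 lbmol/h, ξ₁ = 161.3 lbmol/h.
Outlet amounts (n = n₀ + Σ ν·ξ):
  Q: 667.4 − 1(161.3) − 1(214.5) = 291.6
  U: 2273 − 2(161.3) − 3(214.5) = 1307
  R: 0 + 2(161.3) = 322.5
  V: 0 + 2(214.5) = 428.9
Total out = 2350 lbmol/h; y_U = 1307 / 2350 = 0.5561.

0.556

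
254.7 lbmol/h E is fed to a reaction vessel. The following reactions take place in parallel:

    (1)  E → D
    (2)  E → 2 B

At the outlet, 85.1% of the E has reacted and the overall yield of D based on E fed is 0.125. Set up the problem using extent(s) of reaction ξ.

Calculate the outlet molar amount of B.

Yield of D: 1ξ₁ / 254.7 = 0.125 → ξ₁ = 31.84 lbmol/h.
Conversion of E: 1ξ₁ + 1ξ₂ = 0.851 × 254.7 = 216.7 → ξ₂ = 184.9 lbmol/h.
Outlet amounts (n = n₀ + Σ ν·ξ):
  E: 254.7 − 1(31.84) − 1(184.9) = 37.95
  D: 0 + 1(31.84) = 31.84
  B: 0 + 2(184.9) = 369.8

370 lbmol/h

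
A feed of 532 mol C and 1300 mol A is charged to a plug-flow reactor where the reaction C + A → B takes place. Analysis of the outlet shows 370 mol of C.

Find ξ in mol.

ξ = 162 mol

For C: n = n₀ − 1ξ → 370 = 532 − 1ξ, giving ξ = 162 mol.
Outlet amounts (n = n₀ + ν ξ):
  C: 532 − 1(162) = 370
  A: 1300 − 1(162) = 1138
  B: 0 + 1(162) = 162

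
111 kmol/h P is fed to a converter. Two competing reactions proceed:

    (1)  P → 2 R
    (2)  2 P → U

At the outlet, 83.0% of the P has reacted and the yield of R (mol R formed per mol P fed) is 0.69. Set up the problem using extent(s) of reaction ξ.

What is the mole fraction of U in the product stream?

Yield of R: 2ξ₁ / 111 = 0.69 → ξ₁ = 38.29 kmol/h.
Conversion of P: 1ξ₁ + 2ξ₂ = 0.83 × 111 = 92.13 → ξ₂ = 26.92 kmol/h.
Outlet amounts (n = n₀ + Σ ν·ξ):
  P: 111 − 1(38.29) − 2(26.92) = 18.87
  R: 0 + 2(38.29) = 76.59
  U: 0 + 1(26.92) = 26.92
Total out = 122.4 kmol/h; y_U = 26.92 / 122.4 = 0.22.

0.22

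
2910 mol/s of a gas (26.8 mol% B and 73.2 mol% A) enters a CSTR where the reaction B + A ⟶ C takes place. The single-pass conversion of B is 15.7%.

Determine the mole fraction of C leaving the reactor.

0.0439

B reacted = 0.157 × 779.9 = 122.4 mol/s; ν_B = −1, so ξ = 122.4/1 = 122.4 mol/s.
Outlet amounts (n = n₀ + ν ξ):
  B: 779.9 − 1(122.4) = 657.4
  A: 2130 − 1(122.4) = 2008
  C: 0 + 1(122.4) = 122.4
Total out = 2788 mol/s; y_C = 122.4 / 2788 = 0.04392.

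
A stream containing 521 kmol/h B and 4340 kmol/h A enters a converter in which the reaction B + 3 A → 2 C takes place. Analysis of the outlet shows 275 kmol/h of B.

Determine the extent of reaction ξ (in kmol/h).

ξ = 246 kmol/h

For B: n = n₀ − 1ξ → 275 = 521 − 1ξ, giving ξ = 246 kmol/h.
Outlet amounts (n = n₀ + ν ξ):
  B: 521 − 1(246) = 275
  A: 4340 − 3(246) = 3602
  C: 0 + 2(246) = 492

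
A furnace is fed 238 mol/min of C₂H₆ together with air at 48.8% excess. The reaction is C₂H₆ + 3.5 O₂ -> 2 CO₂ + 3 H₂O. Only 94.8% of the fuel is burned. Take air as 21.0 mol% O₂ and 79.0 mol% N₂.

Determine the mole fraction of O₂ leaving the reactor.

0.0719

Stoichiometric O₂ = 3.5 × 238 = 833 mol/min; O₂ fed = 833 × 1.488 = 1240 mol/min.
N₂ fed = 1240 × 79/21 = 4663 mol/min.
Fuel reacted = 0.948 × 238 → ξ = 225.6 mol/min.
Outlet (n = n₀ + ν ξ):
  C₂H₆: 238 − 1(225.6) = 12.38
  O₂: 1240 − 3.5(225.6) = 449.8
  N₂: 4663 (inert)
  CO₂: 0 + 2(225.6) = 451.2
  H₂O: 0 + 3(225.6) = 676.9
Total out = 6253 mol/min; y_O₂ = 449.8 / 6253 = 0.07193.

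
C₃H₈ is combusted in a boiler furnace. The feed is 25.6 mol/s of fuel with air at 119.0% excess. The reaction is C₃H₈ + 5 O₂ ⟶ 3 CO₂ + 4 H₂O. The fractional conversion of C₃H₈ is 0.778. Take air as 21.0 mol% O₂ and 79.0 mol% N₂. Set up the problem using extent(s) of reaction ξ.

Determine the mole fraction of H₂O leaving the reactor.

0.0577

Stoichiometric O₂ = 5 × 25.6 = 128 mol/s; O₂ fed = 128 × 2.190 = 280.3 mol/s.
N₂ fed = 280.3 × 79/21 = 1055 mol/s.
Fuel reacted = 0.778 × 25.6 → ξ = 19.92 mol/s.
Outlet (n = n₀ + ν ξ):
  C₃H₈: 25.6 − 1(19.92) = 5.683
  O₂: 280.3 − 5(19.92) = 180.7
  N₂: 1055 (inert)
  CO₂: 0 + 3(19.92) = 59.75
  H₂O: 0 + 4(19.92) = 79.67
Total out = 1380 mol/s; y_H₂O = 79.67 / 1380 = 0.05771.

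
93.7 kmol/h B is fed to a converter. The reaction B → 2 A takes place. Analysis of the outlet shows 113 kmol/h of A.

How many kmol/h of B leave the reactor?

37.2 kmol/h

For A: n = n₀ + 2ξ → 113 = 0 + 2ξ, giving ξ = 56.5 kmol/h.
Outlet amounts (n = n₀ + ν ξ):
  B: 93.7 − 1(56.5) = 37.2
  A: 0 + 2(56.5) = 113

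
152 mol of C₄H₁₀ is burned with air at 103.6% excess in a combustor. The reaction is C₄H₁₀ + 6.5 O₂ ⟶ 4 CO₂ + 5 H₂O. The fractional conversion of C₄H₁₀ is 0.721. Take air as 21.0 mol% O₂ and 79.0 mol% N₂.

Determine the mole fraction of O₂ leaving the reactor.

Stoichiometric O₂ = 6.5 × 152 = 988 mol; O₂ fed = 988 × 2.036 = 2012 mol.
N₂ fed = 2012 × 79/21 = 7567 mol.
Fuel reacted = 0.721 × 152 → ξ = 109.6 mol.
Outlet (n = n₀ + ν ξ):
  C₄H₁₀: 152 − 1(109.6) = 42.41
  O₂: 2012 − 6.5(109.6) = 1299
  N₂: 7567 (inert)
  CO₂: 0 + 4(109.6) = 438.4
  H₂O: 0 + 5(109.6) = 548
Total out = 9895 mol; y_O₂ = 1299 / 9895 = 0.1313.

0.131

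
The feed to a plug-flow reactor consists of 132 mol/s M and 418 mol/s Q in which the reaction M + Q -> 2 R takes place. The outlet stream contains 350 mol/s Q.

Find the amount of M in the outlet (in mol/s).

For Q: n = n₀ − 1ξ → 350 = 418 − 1ξ, giving ξ = 68 mol/s.
Outlet amounts (n = n₀ + ν ξ):
  M: 132 − 1(68) = 64
  Q: 418 − 1(68) = 350
  R: 0 + 2(68) = 136

64 mol/s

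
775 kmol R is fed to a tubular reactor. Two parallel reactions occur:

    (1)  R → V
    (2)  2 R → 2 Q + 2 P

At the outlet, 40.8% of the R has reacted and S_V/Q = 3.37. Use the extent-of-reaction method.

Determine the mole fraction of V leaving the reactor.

0.288

Conversion of R: R consumed = 0.408 × 775 = 316.2 kmol = 1ξ₁ + 2ξ₂.
Selectivity: 1ξ₁ / (2ξ₂) = 3.37 → ξ₁ = 6.74 ξ₂.
Substitute: (1·6.74 + 2) ξ₂ = 316.2 → ξ₂ = 36.18 kmol, ξ₁ = 243.8 kmol.
Outlet amounts (n = n₀ + Σ ν·ξ):
  R: 775 − 1(243.8) − 2(36.18) = 458.8
  V: 0 + 1(243.8) = 243.8
  Q: 0 + 2(36.18) = 72.36
  P: 0 + 2(36.18) = 72.36
Total out = 847.4 kmol; y_V = 243.8 / 847.4 = 0.2878.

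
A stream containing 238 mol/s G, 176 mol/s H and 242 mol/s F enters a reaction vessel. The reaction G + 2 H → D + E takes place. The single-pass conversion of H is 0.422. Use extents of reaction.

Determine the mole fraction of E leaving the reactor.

0.06

H reacted = 0.422 × 176 = 74.27 mol/s; ν_H = −2, so ξ = 74.27/2 = 37.14 mol/s.
Outlet amounts (n = n₀ + ν ξ):
  G: 238 − 1(37.14) = 200.9
  H: 176 − 2(37.14) = 101.7
  D: 0 + 1(37.14) = 37.14
  E: 0 + 1(37.14) = 37.14
  F: 242 (inert)
Total out = 618.9 mol/s; y_E = 37.14 / 618.9 = 0.06001.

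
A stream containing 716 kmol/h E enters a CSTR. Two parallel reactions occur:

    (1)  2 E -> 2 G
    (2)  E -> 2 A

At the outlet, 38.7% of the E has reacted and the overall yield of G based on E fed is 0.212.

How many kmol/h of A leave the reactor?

Yield of G: 2ξ₁ / 716 = 0.212 → ξ₁ = 75.9 kmol/h.
Conversion of E: 2ξ₁ + 1ξ₂ = 0.387 × 716 = 277.1 → ξ₂ = 125.3 kmol/h.
Outlet amounts (n = n₀ + Σ ν·ξ):
  E: 716 − 2(75.9) − 1(125.3) = 438.9
  G: 0 + 2(75.9) = 151.8
  A: 0 + 2(125.3) = 250.6

251 kmol/h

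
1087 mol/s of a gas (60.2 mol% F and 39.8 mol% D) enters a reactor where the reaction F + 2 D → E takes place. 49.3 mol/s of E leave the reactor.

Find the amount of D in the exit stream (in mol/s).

For E: n = n₀ + 1ξ → 49.3 = 0 + 1ξ, giving ξ = 49.3 mol/s.
Outlet amounts (n = n₀ + ν ξ):
  F: 654.4 − 1(49.3) = 605.1
  D: 432.6 − 2(49.3) = 334
  E: 0 + 1(49.3) = 49.3

334 mol/s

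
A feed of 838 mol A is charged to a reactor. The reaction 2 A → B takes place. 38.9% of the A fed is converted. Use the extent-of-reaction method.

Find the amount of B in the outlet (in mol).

163 mol

A reacted = 0.389 × 838 = 326 mol; ν_A = −2, so ξ = 326/2 = 163 mol.
Outlet amounts (n = n₀ + ν ξ):
  A: 838 − 2(163) = 512
  B: 0 + 1(163) = 163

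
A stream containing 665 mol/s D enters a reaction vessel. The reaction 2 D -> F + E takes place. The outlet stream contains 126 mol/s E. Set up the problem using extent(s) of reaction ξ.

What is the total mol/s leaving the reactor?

For E: n = n₀ + 1ξ → 126 = 0 + 1ξ, giving ξ = 126 mol/s.
Outlet amounts (n = n₀ + ν ξ):
  D: 665 − 2(126) = 413
  F: 0 + 1(126) = 126
  E: 0 + 1(126) = 126
Total out = 413 + 126 + 126 = 665 mol/s.

665 mol/s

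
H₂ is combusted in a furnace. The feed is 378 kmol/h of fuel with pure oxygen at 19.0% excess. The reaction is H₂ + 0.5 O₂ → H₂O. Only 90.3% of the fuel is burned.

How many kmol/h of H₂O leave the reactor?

Stoichiometric O₂ = 0.5 × 378 = 189 kmol/h; O₂ fed = 189 × 1.190 = 224.9 kmol/h.
Fuel reacted = 0.903 × 378 → ξ = 341.3 kmol/h.
Outlet (n = n₀ + ν ξ):
  H₂: 378 − 1(341.3) = 36.67
  O₂: 224.9 − 0.5(341.3) = 54.24
  H₂O: 0 + 1(341.3) = 341.3

341 kmol/h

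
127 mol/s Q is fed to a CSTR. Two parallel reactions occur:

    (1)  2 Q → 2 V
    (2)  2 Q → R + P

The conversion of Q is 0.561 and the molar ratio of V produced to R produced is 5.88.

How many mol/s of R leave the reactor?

9.04 mol/s

Conversion of Q: Q consumed = 0.561 × 127 = 71.25 mol/s = 2ξ₁ + 2ξ₂.
Selectivity: 2ξ₁ / (1ξ₂) = 5.88 → ξ₁ = 2.94 ξ₂.
Substitute: (2·2.94 + 2) ξ₂ = 71.25 → ξ₂ = 9.041 mol/s, ξ₁ = 26.58 mol/s.
Outlet amounts (n = n₀ + Σ ν·ξ):
  Q: 127 − 2(26.58) − 2(9.041) = 55.75
  V: 0 + 2(26.58) = 53.16
  R: 0 + 1(9.041) = 9.041
  P: 0 + 1(9.041) = 9.041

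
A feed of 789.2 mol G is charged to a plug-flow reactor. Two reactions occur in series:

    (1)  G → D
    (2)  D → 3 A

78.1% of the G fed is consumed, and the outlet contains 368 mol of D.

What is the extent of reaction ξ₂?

ξ₂ = 248 mol

Conversion of G: G consumed = 1ξ₁ = 0.781 × 789.2 → ξ₁ = 616.4 mol.
D balance: n_D = 0 + 1ξ₁ − 1ξ₂ = 368 → ξ₂ = (1·616.4 − 368)/1 = 248.4 mol.
Outlet amounts (n = n₀ + Σ ν·ξ):
  G: 789.2 − 1(616.4) = 172.8
  D: 0 + 1(616.4) − 1(248.4) = 368
  A: 0 + 3(248.4) = 745.1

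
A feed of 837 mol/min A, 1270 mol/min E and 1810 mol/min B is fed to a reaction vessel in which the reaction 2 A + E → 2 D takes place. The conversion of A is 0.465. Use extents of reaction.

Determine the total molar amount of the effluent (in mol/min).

A reacted = 0.465 × 837 = 389.2 mol/min; ν_A = −2, so ξ = 389.2/2 = 194.6 mol/min.
Outlet amounts (n = n₀ + ν ξ):
  A: 837 − 2(194.6) = 447.8
  E: 1270 − 1(194.6) = 1075
  D: 0 + 2(194.6) = 389.2
  B: 1810 (inert)
Total out = 447.8 + 1075 + 389.2 + 1810 = 3722 mol/min.

3720 mol/min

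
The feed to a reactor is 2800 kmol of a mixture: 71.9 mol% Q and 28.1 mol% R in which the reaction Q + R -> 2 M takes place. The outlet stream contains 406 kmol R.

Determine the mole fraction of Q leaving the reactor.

0.583

For R: n = n₀ − 1ξ → 406 = 786.8 − 1ξ, giving ξ = 380.8 kmol.
Outlet amounts (n = n₀ + ν ξ):
  Q: 2013 − 1(380.8) = 1632
  R: 786.8 − 1(380.8) = 406
  M: 0 + 2(380.8) = 761.6
Total out = 2800 kmol; y_Q = 1632 / 2800 = 0.583.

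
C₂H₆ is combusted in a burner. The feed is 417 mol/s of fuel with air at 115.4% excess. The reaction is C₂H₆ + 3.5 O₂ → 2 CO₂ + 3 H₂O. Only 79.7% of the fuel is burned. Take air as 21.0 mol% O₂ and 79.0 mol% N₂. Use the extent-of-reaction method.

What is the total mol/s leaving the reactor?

Stoichiometric O₂ = 3.5 × 417 = 1460 mol/s; O₂ fed = 1460 × 2.154 = 3144 mol/s.
N₂ fed = 3144 × 79/21 = 11830 mol/s.
Fuel reacted = 0.797 × 417 → ξ = 332.3 mol/s.
Outlet (n = n₀ + ν ξ):
  C₂H₆: 417 − 1(332.3) = 84.65
  O₂: 3144 − 3.5(332.3) = 1981
  N₂: 11830 (inert)
  CO₂: 0 + 2(332.3) = 664.7
  H₂O: 0 + 3(332.3) = 997
Total out = 84.65 + 1981 + 11830 + 664.7 + 997 = 15550 mol/s.

15600 mol/s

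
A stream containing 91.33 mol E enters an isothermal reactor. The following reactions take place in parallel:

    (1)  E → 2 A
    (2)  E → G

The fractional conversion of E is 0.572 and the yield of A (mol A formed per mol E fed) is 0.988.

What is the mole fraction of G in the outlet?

0.0522

Yield of A: 2ξ₁ / 91.33 = 0.988 → ξ₁ = 45.12 mol.
Conversion of E: 1ξ₁ + 1ξ₂ = 0.572 × 91.33 = 52.24 → ξ₂ = 7.124 mol.
Outlet amounts (n = n₀ + Σ ν·ξ):
  E: 91.33 − 1(45.12) − 1(7.124) = 39.09
  A: 0 + 2(45.12) = 90.23
  G: 0 + 1(7.124) = 7.124
Total out = 136.4 mol; y_G = 7.124 / 136.4 = 0.05221.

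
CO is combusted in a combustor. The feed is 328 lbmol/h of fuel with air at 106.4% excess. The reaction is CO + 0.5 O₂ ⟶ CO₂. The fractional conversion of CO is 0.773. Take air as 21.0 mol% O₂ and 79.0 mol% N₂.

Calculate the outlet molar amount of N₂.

Stoichiometric O₂ = 0.5 × 328 = 164 lbmol/h; O₂ fed = 164 × 2.064 = 338.5 lbmol/h.
N₂ fed = 338.5 × 79/21 = 1273 lbmol/h.
Fuel reacted = 0.773 × 328 → ξ = 253.5 lbmol/h.
Outlet (n = n₀ + ν ξ):
  CO: 328 − 1(253.5) = 74.46
  O₂: 338.5 − 0.5(253.5) = 211.7
  N₂: 1273 (inert)
  CO₂: 0 + 1(253.5) = 253.5

1270 lbmol/h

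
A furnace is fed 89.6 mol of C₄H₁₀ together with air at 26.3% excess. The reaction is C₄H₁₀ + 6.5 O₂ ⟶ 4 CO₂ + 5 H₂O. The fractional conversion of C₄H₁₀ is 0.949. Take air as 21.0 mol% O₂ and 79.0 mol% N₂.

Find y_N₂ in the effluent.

0.744

Stoichiometric O₂ = 6.5 × 89.6 = 582.4 mol; O₂ fed = 582.4 × 1.263 = 735.6 mol.
N₂ fed = 735.6 × 79/21 = 2767 mol.
Fuel reacted = 0.949 × 89.6 → ξ = 85.03 mol.
Outlet (n = n₀ + ν ξ):
  C₄H₁₀: 89.6 − 1(85.03) = 4.57
  O₂: 735.6 − 6.5(85.03) = 182.9
  N₂: 2767 (inert)
  CO₂: 0 + 4(85.03) = 340.1
  H₂O: 0 + 5(85.03) = 425.2
Total out = 3720 mol; y_N₂ = 2767 / 3720 = 0.7439.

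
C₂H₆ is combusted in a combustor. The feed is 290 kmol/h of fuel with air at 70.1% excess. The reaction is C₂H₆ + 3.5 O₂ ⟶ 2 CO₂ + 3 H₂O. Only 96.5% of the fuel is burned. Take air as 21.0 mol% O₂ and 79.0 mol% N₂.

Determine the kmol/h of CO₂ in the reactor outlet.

Stoichiometric O₂ = 3.5 × 290 = 1015 kmol/h; O₂ fed = 1015 × 1.701 = 1727 kmol/h.
N₂ fed = 1727 × 79/21 = 6495 kmol/h.
Fuel reacted = 0.965 × 290 → ξ = 279.8 kmol/h.
Outlet (n = n₀ + ν ξ):
  C₂H₆: 290 − 1(279.8) = 10.15
  O₂: 1727 − 3.5(279.8) = 747
  N₂: 6495 (inert)
  CO₂: 0 + 2(279.8) = 559.7
  H₂O: 0 + 3(279.8) = 839.5

560 kmol/h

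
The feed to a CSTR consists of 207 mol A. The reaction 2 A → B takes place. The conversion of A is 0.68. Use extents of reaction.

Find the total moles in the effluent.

A reacted = 0.68 × 207 = 140.8 mol; ν_A = −2, so ξ = 140.8/2 = 70.38 mol.
Outlet amounts (n = n₀ + ν ξ):
  A: 207 − 2(70.38) = 66.24
  B: 0 + 1(70.38) = 70.38
Total out = 66.24 + 70.38 = 136.6 mol.

137 mol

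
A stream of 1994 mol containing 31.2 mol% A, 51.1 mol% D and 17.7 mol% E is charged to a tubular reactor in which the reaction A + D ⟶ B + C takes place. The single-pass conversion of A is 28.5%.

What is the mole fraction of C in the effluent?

A reacted = 0.285 × 622.1 = 177.3 mol; ν_A = −1, so ξ = 177.3/1 = 177.3 mol.
Outlet amounts (n = n₀ + ν ξ):
  A: 622.1 − 1(177.3) = 444.8
  D: 1019 − 1(177.3) = 841.6
  B: 0 + 1(177.3) = 177.3
  C: 0 + 1(177.3) = 177.3
  E: 352.9 (inert)
Total out = 1994 mol; y_C = 177.3 / 1994 = 0.08892.

0.0889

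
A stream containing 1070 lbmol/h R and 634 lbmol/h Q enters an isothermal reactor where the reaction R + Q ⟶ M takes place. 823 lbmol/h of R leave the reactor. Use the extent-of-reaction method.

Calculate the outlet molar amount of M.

For R: n = n₀ − 1ξ → 823 = 1070 − 1ξ, giving ξ = 247 lbmol/h.
Outlet amounts (n = n₀ + ν ξ):
  R: 1070 − 1(247) = 823
  Q: 634 − 1(247) = 387
  M: 0 + 1(247) = 247

247 lbmol/h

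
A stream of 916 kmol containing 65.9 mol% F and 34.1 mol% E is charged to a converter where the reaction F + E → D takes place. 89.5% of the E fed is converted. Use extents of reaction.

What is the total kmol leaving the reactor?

636 kmol

E reacted = 0.895 × 312.4 = 279.6 kmol; ν_E = −1, so ξ = 279.6/1 = 279.6 kmol.
Outlet amounts (n = n₀ + ν ξ):
  F: 603.6 − 1(279.6) = 324.1
  E: 312.4 − 1(279.6) = 32.8
  D: 0 + 1(279.6) = 279.6
Total out = 324.1 + 32.8 + 279.6 = 636.4 kmol.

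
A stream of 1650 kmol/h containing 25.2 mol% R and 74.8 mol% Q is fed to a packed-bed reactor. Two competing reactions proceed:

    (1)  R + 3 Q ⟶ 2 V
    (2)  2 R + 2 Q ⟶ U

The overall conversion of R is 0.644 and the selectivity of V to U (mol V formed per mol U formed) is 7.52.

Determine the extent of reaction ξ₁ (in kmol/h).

ξ₁ = 175 kmol/h

Conversion of R: R consumed = 0.644 × 415.8 = 267.8 kmol/h = 1ξ₁ + 2ξ₂.
Selectivity: 2ξ₁ / (1ξ₂) = 7.52 → ξ₁ = 3.76 ξ₂.
Substitute: (1·3.76 + 2) ξ₂ = 267.8 → ξ₂ = 46.49 kmol/h, ξ₁ = 174.8 kmol/h.
Outlet amounts (n = n₀ + Σ ν·ξ):
  R: 415.8 − 1(174.8) − 2(46.49) = 148
  Q: 1234 − 3(174.8) − 2(46.49) = 616.8
  V: 0 + 2(174.8) = 349.6
  U: 0 + 1(46.49) = 46.49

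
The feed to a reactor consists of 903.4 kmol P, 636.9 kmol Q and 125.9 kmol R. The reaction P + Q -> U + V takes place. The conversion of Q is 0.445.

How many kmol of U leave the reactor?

Q reacted = 0.445 × 636.9 = 283.4 kmol; ν_Q = −1, so ξ = 283.4/1 = 283.4 kmol.
Outlet amounts (n = n₀ + ν ξ):
  P: 903.4 − 1(283.4) = 620
  Q: 636.9 − 1(283.4) = 353.5
  U: 0 + 1(283.4) = 283.4
  V: 0 + 1(283.4) = 283.4
  R: 125.9 (inert)

283 kmol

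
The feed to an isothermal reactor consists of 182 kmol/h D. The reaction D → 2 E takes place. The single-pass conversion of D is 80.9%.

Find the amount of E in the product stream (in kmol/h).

D reacted = 0.809 × 182 = 147.2 kmol/h; ν_D = −1, so ξ = 147.2/1 = 147.2 kmol/h.
Outlet amounts (n = n₀ + ν ξ):
  D: 182 − 1(147.2) = 34.76
  E: 0 + 2(147.2) = 294.5

294 kmol/h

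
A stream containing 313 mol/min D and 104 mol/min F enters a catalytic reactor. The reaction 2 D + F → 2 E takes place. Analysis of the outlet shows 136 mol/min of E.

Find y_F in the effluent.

For E: n = n₀ + 2ξ → 136 = 0 + 2ξ, giving ξ = 68 mol/min.
Outlet amounts (n = n₀ + ν ξ):
  D: 313 − 2(68) = 177
  F: 104 − 1(68) = 36
  E: 0 + 2(68) = 136
Total out = 349 mol/min; y_F = 36 / 349 = 0.1032.

0.103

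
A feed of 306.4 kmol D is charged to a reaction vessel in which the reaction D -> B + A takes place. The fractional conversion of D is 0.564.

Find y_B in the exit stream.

0.361

D reacted = 0.564 × 306.4 = 172.8 kmol; ν_D = −1, so ξ = 172.8/1 = 172.8 kmol.
Outlet amounts (n = n₀ + ν ξ):
  D: 306.4 − 1(172.8) = 133.6
  B: 0 + 1(172.8) = 172.8
  A: 0 + 1(172.8) = 172.8
Total out = 479.2 kmol; y_B = 172.8 / 479.2 = 0.3606.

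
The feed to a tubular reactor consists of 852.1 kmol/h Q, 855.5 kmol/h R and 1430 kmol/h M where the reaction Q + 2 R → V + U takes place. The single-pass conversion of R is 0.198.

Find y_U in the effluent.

R reacted = 0.198 × 855.5 = 169.4 kmol/h; ν_R = −2, so ξ = 169.4/2 = 84.69 kmol/h.
Outlet amounts (n = n₀ + ν ξ):
  Q: 852.1 − 1(84.69) = 767.4
  R: 855.5 − 2(84.69) = 686.1
  V: 0 + 1(84.69) = 84.69
  U: 0 + 1(84.69) = 84.69
  M: 1430 (inert)
Total out = 3053 kmol/h; y_U = 84.69 / 3053 = 0.02774.

0.0277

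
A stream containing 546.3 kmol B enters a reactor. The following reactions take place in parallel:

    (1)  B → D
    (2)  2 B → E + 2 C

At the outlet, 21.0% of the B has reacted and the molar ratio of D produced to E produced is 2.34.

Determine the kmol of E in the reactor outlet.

26.4 kmol

Conversion of B: B consumed = 0.21 × 546.3 = 114.7 kmol = 1ξ₁ + 2ξ₂.
Selectivity: 1ξ₁ / (1ξ₂) = 2.34 → ξ₁ = 2.34 ξ₂.
Substitute: (1·2.34 + 2) ξ₂ = 114.7 → ξ₂ = 26.43 kmol, ξ₁ = 61.86 kmol.
Outlet amounts (n = n₀ + Σ ν·ξ):
  B: 546.3 − 1(61.86) − 2(26.43) = 431.6
  D: 0 + 1(61.86) = 61.86
  E: 0 + 1(26.43) = 26.43
  C: 0 + 2(26.43) = 52.87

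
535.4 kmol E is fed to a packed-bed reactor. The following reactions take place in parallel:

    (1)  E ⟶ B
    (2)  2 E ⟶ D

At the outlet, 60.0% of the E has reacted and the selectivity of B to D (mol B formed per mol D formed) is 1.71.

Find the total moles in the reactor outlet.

Conversion of E: E consumed = 0.6 × 535.4 = 321.2 kmol = 1ξ₁ + 2ξ₂.
Selectivity: 1ξ₁ / (1ξ₂) = 1.71 → ξ₁ = 1.71 ξ₂.
Substitute: (1·1.71 + 2) ξ₂ = 321.2 → ξ₂ = 86.59 kmol, ξ₁ = 148.1 kmol.
Outlet amounts (n = n₀ + Σ ν·ξ):
  E: 535.4 − 1(148.1) − 2(86.59) = 214.2
  B: 0 + 1(148.1) = 148.1
  D: 0 + 1(86.59) = 86.59
Total out = 214.2 + 148.1 + 86.59 = 448.8 kmol.

449 kmol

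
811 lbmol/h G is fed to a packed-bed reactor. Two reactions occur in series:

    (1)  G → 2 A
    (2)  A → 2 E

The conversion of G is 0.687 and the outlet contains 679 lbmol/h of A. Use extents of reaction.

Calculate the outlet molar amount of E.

871 lbmol/h

Conversion of G: G consumed = 1ξ₁ = 0.687 × 811 → ξ₁ = 557.2 lbmol/h.
A balance: n_A = 0 + 2ξ₁ − 1ξ₂ = 679 → ξ₂ = (2·557.2 − 679)/1 = 435.3 lbmol/h.
Outlet amounts (n = n₀ + Σ ν·ξ):
  G: 811 − 1(557.2) = 253.8
  A: 0 + 2(557.2) − 1(435.3) = 679
  E: 0 + 2(435.3) = 870.6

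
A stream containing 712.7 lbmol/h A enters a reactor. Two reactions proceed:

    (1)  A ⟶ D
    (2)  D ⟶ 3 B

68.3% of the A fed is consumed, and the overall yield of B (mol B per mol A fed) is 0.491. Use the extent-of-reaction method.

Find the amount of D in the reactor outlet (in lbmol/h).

Conversion of A: A consumed = 1ξ₁ = 0.683 × 712.7 → ξ₁ = 486.8 lbmol/h.
Yield of B: 3ξ₂ / 712.7 = 0.491 → ξ₂ = 116.6 lbmol/h.
Outlet amounts (n = n₀ + Σ ν·ξ):
  A: 712.7 − 1(486.8) = 225.9
  D: 0 + 1(486.8) − 1(116.6) = 370.1
  B: 0 + 3(116.6) = 349.9

370 lbmol/h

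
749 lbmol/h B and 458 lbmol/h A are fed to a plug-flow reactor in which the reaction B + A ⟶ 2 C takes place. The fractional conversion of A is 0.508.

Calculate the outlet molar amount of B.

516 lbmol/h

A reacted = 0.508 × 458 = 232.7 lbmol/h; ν_A = −1, so ξ = 232.7/1 = 232.7 lbmol/h.
Outlet amounts (n = n₀ + ν ξ):
  B: 749 − 1(232.7) = 516.3
  A: 458 − 1(232.7) = 225.3
  C: 0 + 2(232.7) = 465.3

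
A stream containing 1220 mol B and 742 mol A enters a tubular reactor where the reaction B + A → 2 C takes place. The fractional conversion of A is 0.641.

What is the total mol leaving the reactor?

1960 mol

A reacted = 0.641 × 742 = 475.6 mol; ν_A = −1, so ξ = 475.6/1 = 475.6 mol.
Outlet amounts (n = n₀ + ν ξ):
  B: 1220 − 1(475.6) = 744.4
  A: 742 − 1(475.6) = 266.4
  C: 0 + 2(475.6) = 951.2
Total out = 744.4 + 266.4 + 951.2 = 1962 mol.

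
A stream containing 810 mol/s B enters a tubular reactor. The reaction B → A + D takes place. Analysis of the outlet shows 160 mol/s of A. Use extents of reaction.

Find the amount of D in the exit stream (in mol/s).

For A: n = n₀ + 1ξ → 160 = 0 + 1ξ, giving ξ = 160 mol/s.
Outlet amounts (n = n₀ + ν ξ):
  B: 810 − 1(160) = 650
  A: 0 + 1(160) = 160
  D: 0 + 1(160) = 160

160 mol/s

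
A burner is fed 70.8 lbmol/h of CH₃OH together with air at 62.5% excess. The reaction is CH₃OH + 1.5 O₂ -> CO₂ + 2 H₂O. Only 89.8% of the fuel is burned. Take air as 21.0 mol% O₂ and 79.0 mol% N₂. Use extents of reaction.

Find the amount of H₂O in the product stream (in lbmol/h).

127 lbmol/h

Stoichiometric O₂ = 1.5 × 70.8 = 106.2 lbmol/h; O₂ fed = 106.2 × 1.625 = 172.6 lbmol/h.
N₂ fed = 172.6 × 79/21 = 649.2 lbmol/h.
Fuel reacted = 0.898 × 70.8 → ξ = 63.58 lbmol/h.
Outlet (n = n₀ + ν ξ):
  CH₃OH: 70.8 − 1(63.58) = 7.222
  O₂: 172.6 − 1.5(63.58) = 77.21
  N₂: 649.2 (inert)
  CO₂: 0 + 1(63.58) = 63.58
  H₂O: 0 + 2(63.58) = 127.2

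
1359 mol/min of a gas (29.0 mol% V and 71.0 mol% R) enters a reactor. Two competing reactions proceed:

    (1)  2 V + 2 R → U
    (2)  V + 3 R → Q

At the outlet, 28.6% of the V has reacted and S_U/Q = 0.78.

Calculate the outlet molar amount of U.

Conversion of V: V consumed = 0.286 × 394.1 = 112.7 mol/min = 2ξ₁ + 1ξ₂.
Selectivity: 1ξ₁ / (1ξ₂) = 0.78 → ξ₁ = 0.78 ξ₂.
Substitute: (2·0.78 + 1) ξ₂ = 112.7 → ξ₂ = 44.03 mol/min, ξ₁ = 34.34 mol/min.
Outlet amounts (n = n₀ + Σ ν·ξ):
  V: 394.1 − 2(34.34) − 1(44.03) = 281.4
  R: 964.9 − 2(34.34) − 3(44.03) = 764.1
  U: 0 + 1(34.34) = 34.34
  Q: 0 + 1(44.03) = 44.03

34.3 mol/min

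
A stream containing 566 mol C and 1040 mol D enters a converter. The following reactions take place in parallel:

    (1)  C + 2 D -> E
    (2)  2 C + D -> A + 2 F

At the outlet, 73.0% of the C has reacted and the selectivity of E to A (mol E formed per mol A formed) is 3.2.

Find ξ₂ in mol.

ξ₂ = 79.5 mol

Conversion of C: C consumed = 0.73 × 566 = 413.2 mol = 1ξ₁ + 2ξ₂.
Selectivity: 1ξ₁ / (1ξ₂) = 3.2 → ξ₁ = 3.2 ξ₂.
Substitute: (1·3.2 + 2) ξ₂ = 413.2 → ξ₂ = 79.46 mol, ξ₁ = 254.3 mol.
Outlet amounts (n = n₀ + Σ ν·ξ):
  C: 566 − 1(254.3) − 2(79.46) = 152.8
  D: 1040 − 2(254.3) − 1(79.46) = 452
  E: 0 + 1(254.3) = 254.3
  A: 0 + 1(79.46) = 79.46
  F: 0 + 2(79.46) = 158.9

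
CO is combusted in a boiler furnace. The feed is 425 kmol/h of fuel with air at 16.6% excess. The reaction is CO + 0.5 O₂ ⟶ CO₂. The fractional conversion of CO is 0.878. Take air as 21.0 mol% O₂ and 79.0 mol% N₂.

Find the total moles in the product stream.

1420 kmol/h

Stoichiometric O₂ = 0.5 × 425 = 212.5 kmol/h; O₂ fed = 212.5 × 1.166 = 247.8 kmol/h.
N₂ fed = 247.8 × 79/21 = 932.1 kmol/h.
Fuel reacted = 0.878 × 425 → ξ = 373.1 kmol/h.
Outlet (n = n₀ + ν ξ):
  CO: 425 − 1(373.1) = 51.85
  O₂: 247.8 − 0.5(373.1) = 61.2
  N₂: 932.1 (inert)
  CO₂: 0 + 1(373.1) = 373.1
Total out = 51.85 + 61.2 + 932.1 + 373.1 = 1418 kmol/h.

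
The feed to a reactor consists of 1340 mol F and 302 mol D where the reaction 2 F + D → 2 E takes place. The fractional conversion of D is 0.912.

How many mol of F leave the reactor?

D reacted = 0.912 × 302 = 275.4 mol; ν_D = −1, so ξ = 275.4/1 = 275.4 mol.
Outlet amounts (n = n₀ + ν ξ):
  F: 1340 − 2(275.4) = 789.2
  D: 302 − 1(275.4) = 26.58
  E: 0 + 2(275.4) = 550.8

789 mol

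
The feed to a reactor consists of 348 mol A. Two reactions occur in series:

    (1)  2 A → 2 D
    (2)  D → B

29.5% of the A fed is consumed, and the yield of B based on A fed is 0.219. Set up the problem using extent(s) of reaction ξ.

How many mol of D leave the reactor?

Conversion of A: A consumed = 2ξ₁ = 0.295 × 348 → ξ₁ = 51.33 mol.
Yield of B: 1ξ₂ / 348 = 0.219 → ξ₂ = 76.21 mol.
Outlet amounts (n = n₀ + Σ ν·ξ):
  A: 348 − 2(51.33) = 245.3
  D: 0 + 2(51.33) − 1(76.21) = 26.45
  B: 0 + 1(76.21) = 76.21

26.4 mol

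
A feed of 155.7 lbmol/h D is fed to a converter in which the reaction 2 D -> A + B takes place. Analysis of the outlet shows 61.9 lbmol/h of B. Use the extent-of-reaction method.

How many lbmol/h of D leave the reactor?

For B: n = n₀ + 1ξ → 61.9 = 0 + 1ξ, giving ξ = 61.9 lbmol/h.
Outlet amounts (n = n₀ + ν ξ):
  D: 155.7 − 2(61.9) = 31.9
  A: 0 + 1(61.9) = 61.9
  B: 0 + 1(61.9) = 61.9

31.9 lbmol/h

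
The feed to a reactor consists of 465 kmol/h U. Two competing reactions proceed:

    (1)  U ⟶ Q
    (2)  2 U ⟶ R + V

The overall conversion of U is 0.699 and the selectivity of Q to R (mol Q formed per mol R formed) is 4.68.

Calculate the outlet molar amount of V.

Conversion of U: U consumed = 0.699 × 465 = 325 kmol/h = 1ξ₁ + 2ξ₂.
Selectivity: 1ξ₁ / (1ξ₂) = 4.68 → ξ₁ = 4.68 ξ₂.
Substitute: (1·4.68 + 2) ξ₂ = 325 → ξ₂ = 48.66 kmol/h, ξ₁ = 227.7 kmol/h.
Outlet amounts (n = n₀ + Σ ν·ξ):
  U: 465 − 1(227.7) − 2(48.66) = 140
  Q: 0 + 1(227.7) = 227.7
  R: 0 + 1(48.66) = 48.66
  V: 0 + 1(48.66) = 48.66

48.7 kmol/h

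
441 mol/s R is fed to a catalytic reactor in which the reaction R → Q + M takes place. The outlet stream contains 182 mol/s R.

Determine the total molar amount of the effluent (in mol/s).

For R: n = n₀ − 1ξ → 182 = 441 − 1ξ, giving ξ = 259 mol/s.
Outlet amounts (n = n₀ + ν ξ):
  R: 441 − 1(259) = 182
  Q: 0 + 1(259) = 259
  M: 0 + 1(259) = 259
Total out = 182 + 259 + 259 = 700 mol/s.

700 mol/s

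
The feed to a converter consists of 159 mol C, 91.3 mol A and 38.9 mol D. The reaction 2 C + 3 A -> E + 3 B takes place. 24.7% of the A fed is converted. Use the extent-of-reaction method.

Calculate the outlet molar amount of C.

144 mol

A reacted = 0.247 × 91.3 = 22.55 mol; ν_A = −3, so ξ = 22.55/3 = 7.517 mol.
Outlet amounts (n = n₀ + ν ξ):
  C: 159 − 2(7.517) = 144
  A: 91.3 − 3(7.517) = 68.75
  E: 0 + 1(7.517) = 7.517
  B: 0 + 3(7.517) = 22.55
  D: 38.9 (inert)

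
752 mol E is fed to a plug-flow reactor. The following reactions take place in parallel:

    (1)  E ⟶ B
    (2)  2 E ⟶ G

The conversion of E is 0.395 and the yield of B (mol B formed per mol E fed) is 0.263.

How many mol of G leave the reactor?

Yield of B: 1ξ₁ / 752 = 0.263 → ξ₁ = 197.8 mol.
Conversion of E: 1ξ₁ + 2ξ₂ = 0.395 × 752 = 297 → ξ₂ = 49.63 mol.
Outlet amounts (n = n₀ + Σ ν·ξ):
  E: 752 − 1(197.8) − 2(49.63) = 455
  B: 0 + 1(197.8) = 197.8
  G: 0 + 1(49.63) = 49.63

49.6 mol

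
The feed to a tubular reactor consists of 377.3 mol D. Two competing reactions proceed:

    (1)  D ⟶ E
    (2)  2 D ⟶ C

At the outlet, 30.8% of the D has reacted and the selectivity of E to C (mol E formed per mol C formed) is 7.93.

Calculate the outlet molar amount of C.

Conversion of D: D consumed = 0.308 × 377.3 = 116.2 mol = 1ξ₁ + 2ξ₂.
Selectivity: 1ξ₁ / (1ξ₂) = 7.93 → ξ₁ = 7.93 ξ₂.
Substitute: (1·7.93 + 2) ξ₂ = 116.2 → ξ₂ = 11.7 mol, ξ₁ = 92.8 mol.
Outlet amounts (n = n₀ + Σ ν·ξ):
  D: 377.3 − 1(92.8) − 2(11.7) = 261.1
  E: 0 + 1(92.8) = 92.8
  C: 0 + 1(11.7) = 11.7

11.7 mol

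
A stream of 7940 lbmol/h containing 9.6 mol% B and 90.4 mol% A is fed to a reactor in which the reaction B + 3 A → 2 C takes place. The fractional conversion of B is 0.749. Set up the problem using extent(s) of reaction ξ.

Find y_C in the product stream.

0.168

B reacted = 0.749 × 762.2 = 570.9 lbmol/h; ν_B = −1, so ξ = 570.9/1 = 570.9 lbmol/h.
Outlet amounts (n = n₀ + ν ξ):
  B: 762.2 − 1(570.9) = 191.3
  A: 7178 − 3(570.9) = 5465
  C: 0 + 2(570.9) = 1142
Total out = 6798 lbmol/h; y_C = 1142 / 6798 = 0.168.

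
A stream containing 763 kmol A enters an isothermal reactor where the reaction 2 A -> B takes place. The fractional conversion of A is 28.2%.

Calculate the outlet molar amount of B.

108 kmol

A reacted = 0.282 × 763 = 215.2 kmol; ν_A = −2, so ξ = 215.2/2 = 107.6 kmol.
Outlet amounts (n = n₀ + ν ξ):
  A: 763 − 2(107.6) = 547.8
  B: 0 + 1(107.6) = 107.6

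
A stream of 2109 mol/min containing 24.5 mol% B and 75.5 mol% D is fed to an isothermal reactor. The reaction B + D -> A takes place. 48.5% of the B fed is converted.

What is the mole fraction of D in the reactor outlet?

B reacted = 0.485 × 516.7 = 250.6 mol/min; ν_B = −1, so ξ = 250.6/1 = 250.6 mol/min.
Outlet amounts (n = n₀ + ν ξ):
  B: 516.7 − 1(250.6) = 266.1
  D: 1592 − 1(250.6) = 1342
  A: 0 + 1(250.6) = 250.6
Total out = 1858 mol/min; y_D = 1342 / 1858 = 0.722.

0.722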